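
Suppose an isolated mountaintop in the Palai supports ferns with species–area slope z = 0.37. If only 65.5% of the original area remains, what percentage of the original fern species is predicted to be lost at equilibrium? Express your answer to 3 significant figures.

14.5%

S_new/S_old = (A_new/A_old)^z = 0.655^0.37
= exp(0.37 × ln 0.655) = exp(0.37 × -0.4231) = exp(-0.1566) ≈ 0.8551
Fraction lost = 1 − 0.8551 = 0.1449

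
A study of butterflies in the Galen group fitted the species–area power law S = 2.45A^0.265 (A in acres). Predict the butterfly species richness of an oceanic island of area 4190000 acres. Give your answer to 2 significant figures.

140

S = 2.45 × 4190000^0.265
ln S = ln 2.45 + 0.265 × ln 4190000 = 0.8961 + 0.265 × 15.2482 = 4.9369
S = e^4.9369 ≈ 139.3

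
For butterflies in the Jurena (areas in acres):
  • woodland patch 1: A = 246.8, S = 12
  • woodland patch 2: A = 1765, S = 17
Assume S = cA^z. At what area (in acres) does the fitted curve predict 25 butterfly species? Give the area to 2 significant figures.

z = ln(17/12) / ln(1765/246.8) = 0.3483 / 1.9673 = 0.1770
c = 12 / 246.8^0.1770 = 12 / 2.652 = 4.525
A = (25/4.525)^(1/0.1770) ⇒ ln A = ln(5.525)/0.1770 = 9.6542
A = e^9.6542 ≈ 15588 acres

16000 acres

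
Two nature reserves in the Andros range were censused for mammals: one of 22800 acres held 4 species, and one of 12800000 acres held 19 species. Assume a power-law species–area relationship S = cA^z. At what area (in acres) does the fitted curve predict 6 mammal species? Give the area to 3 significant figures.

118000 acres

z = ln(19/4) / ln(12800000/22800) = 1.5581 / 6.3304 = 0.2461
c = 4 / 22800^0.2461 = 4 / 11.82 = 0.3384
A = (6/0.3384)^(1/0.2461) ⇒ ln A = ln(17.73)/0.2461 = 11.6818
A = e^11.6818 ≈ 118402 acres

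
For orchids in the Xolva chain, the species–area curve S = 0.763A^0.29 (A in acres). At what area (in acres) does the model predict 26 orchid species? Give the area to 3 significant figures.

192000 acres

26 = 0.763 × A^0.29  ⇒  A^0.29 = 26/0.763 = 34.08
ln A = ln(34.08) / 0.29 = 3.5286 / 0.29 = 12.1676
A = e^12.1676 ≈ 192445 acres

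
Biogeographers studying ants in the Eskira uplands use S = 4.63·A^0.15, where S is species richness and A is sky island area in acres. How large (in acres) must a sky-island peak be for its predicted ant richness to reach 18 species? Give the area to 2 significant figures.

8500 acres

18 = 4.63 × A^0.15  ⇒  A^0.15 = 18/4.63 = 3.888
ln A = ln(3.888) / 0.15 = 1.3578 / 0.15 = 9.0521
A = e^9.0521 ≈ 8536 acres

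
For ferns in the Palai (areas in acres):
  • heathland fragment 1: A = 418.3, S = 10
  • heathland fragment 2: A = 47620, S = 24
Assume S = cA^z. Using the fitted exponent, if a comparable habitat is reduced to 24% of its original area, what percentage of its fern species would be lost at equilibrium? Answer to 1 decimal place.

z = ln(24/10) / ln(47620/418.3) = 0.8755 / 4.7348 = 0.1849
S_new/S_old = (A_new/A_old)^z = 0.24^0.1849 = exp(0.1849 × -1.4271) = 0.7681
Fraction lost = 1 − 0.7681 = 0.2319

23.2%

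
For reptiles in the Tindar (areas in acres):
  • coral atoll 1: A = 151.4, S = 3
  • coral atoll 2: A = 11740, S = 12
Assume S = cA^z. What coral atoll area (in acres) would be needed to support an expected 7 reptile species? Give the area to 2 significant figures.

2200 acres

z = ln(12/3) / ln(11740/151.4) = 1.3863 / 4.3508 = 0.3186
c = 3 / 151.4^0.3186 = 3 / 4.95 = 0.606
A = (7/0.606)^(1/0.3186) ⇒ ln A = ln(11.55)/0.3186 = 7.6791
A = e^7.6791 ≈ 2163 acres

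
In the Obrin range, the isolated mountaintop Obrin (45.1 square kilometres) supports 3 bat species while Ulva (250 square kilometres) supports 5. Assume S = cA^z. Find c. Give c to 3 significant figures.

z = ln(S₂/S₁) / ln(A₂/A₁) = ln(5/3) / ln(250/45.1) = 0.5108 / 1.7126 = 0.2983
c = S₁ / A₁^z = 3 / 45.1^0.2983 = 3 / 3.115 = 0.9632

0.963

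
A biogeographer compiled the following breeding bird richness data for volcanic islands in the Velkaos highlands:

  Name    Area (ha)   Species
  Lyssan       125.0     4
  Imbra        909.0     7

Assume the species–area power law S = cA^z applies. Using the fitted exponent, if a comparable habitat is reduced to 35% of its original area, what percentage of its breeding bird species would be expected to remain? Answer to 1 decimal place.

74.4%

z = ln(7/4) / ln(909/125) = 0.5596 / 1.9840 = 0.2821
S_new/S_old = (A_new/A_old)^z = 0.35^0.2821 = exp(0.2821 × -1.0498) = 0.7437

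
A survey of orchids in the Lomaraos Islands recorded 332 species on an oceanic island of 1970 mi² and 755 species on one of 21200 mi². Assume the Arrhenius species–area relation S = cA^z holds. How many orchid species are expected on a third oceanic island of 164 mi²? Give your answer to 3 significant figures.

141

z = ln(755/332) / ln(21200/1970) = 0.8216 / 2.3760 = 0.3458
c = 332 / 1970^0.3458 = 332 / 13.78 = 24.1
S₃ = 24.1 × 164^0.3458 = 24.1 × 5.833 ≈ 140.5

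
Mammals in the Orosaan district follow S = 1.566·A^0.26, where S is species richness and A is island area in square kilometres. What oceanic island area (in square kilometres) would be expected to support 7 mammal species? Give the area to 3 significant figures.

7 = 1.566 × A^0.26  ⇒  A^0.26 = 7/1.566 = 4.47
ln A = ln(4.47) / 0.26 = 1.4974 / 0.26 = 5.7592
A = e^5.7592 ≈ 317.1 square kilometres

317 square kilometres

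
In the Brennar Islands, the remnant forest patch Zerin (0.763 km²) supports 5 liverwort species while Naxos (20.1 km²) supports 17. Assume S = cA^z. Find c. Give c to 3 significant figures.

5.53

z = ln(S₂/S₁) / ln(A₂/A₁) = ln(17/5) / ln(20.1/0.763) = 1.2238 / 3.2712 = 0.3741
c = S₁ / A₁^z = 5 / 0.763^0.3741 = 5 / 0.9038 = 5.532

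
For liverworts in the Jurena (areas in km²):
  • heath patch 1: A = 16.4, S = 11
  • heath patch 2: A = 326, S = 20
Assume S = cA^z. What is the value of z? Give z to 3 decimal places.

Taking logs: ln S = ln c + z ln A, so z = (ln S₂ − ln S₁)/(ln A₂ − ln A₁).
z = ln(20/11) / ln(326/16.4) = ln(1.818) / ln(19.88) = 0.5978 / 2.9896 = 0.2000

0.200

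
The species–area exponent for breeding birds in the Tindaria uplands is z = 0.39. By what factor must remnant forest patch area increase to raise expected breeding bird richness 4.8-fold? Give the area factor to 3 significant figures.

55.8

(A₂/A₁)^0.39 = 4.8, so A₂/A₁ = 4.8^(1/0.39) = 4.8^2.564
ln(A₂/A₁) = ln 4.8 / 0.39 = 1.5686 / 0.39 = 4.0221
A₂/A₁ = e^4.0221 ≈ 55.82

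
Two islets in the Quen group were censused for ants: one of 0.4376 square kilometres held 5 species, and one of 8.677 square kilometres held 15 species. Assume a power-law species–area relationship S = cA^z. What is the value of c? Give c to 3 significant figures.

z = ln(S₂/S₁) / ln(A₂/A₁) = ln(15/5) / ln(8.677/0.4376) = 1.0986 / 2.9871 = 0.3678
c = S₁ / A₁^z = 5 / 0.4376^0.3678 = 5 / 0.7379 = 6.776

6.78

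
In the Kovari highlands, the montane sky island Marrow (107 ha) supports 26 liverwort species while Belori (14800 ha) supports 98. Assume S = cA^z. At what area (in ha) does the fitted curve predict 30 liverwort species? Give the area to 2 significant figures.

180 ha

z = ln(98/26) / ln(14800/107) = 1.3269 / 4.9296 = 0.2692
c = 26 / 107^0.2692 = 26 / 3.518 = 7.391
A = (30/7.391)^(1/0.2692) ⇒ ln A = ln(4.059)/0.2692 = 5.2045
A = e^5.2045 ≈ 182.1 ha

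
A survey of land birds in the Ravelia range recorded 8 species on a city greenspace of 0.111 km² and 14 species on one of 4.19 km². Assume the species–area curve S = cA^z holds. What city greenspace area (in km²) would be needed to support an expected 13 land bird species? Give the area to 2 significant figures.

2.6 km²

z = ln(14/8) / ln(4.19/0.111) = 0.5596 / 3.6309 = 0.1541
c = 8 / 0.111^0.1541 = 8 / 0.7126 = 11.23
A = (13/11.23)^(1/0.1541) ⇒ ln A = ln(1.158)/0.1541 = 0.9519
A = e^0.9519 ≈ 2.591 km²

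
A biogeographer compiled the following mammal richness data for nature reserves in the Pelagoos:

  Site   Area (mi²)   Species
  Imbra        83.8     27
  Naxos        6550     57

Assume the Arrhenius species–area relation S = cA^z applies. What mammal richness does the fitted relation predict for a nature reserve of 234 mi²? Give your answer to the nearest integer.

32

z = ln(57/27) / ln(6550/83.8) = 0.7472 / 4.3588 = 0.1714
c = 27 / 83.8^0.1714 = 27 / 2.136 = 12.64
S₃ = 12.64 × 234^0.1714 = 12.64 × 2.548 ≈ 32.2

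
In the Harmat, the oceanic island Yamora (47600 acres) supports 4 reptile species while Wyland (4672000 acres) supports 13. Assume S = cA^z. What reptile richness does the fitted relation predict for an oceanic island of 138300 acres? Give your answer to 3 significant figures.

5.26

z = ln(13/4) / ln(4672000/47600) = 1.1787 / 4.5865 = 0.2570
c = 4 / 47600^0.2570 = 4 / 15.92 = 0.2512
S₃ = 0.2512 × 138300^0.2570 = 0.2512 × 20.95 ≈ 5.261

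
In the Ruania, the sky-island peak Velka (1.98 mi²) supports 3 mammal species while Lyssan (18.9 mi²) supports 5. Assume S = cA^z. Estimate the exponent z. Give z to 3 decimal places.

Taking logs: ln S = ln c + z ln A, so z = (ln S₂ − ln S₁)/(ln A₂ − ln A₁).
z = ln(5/3) / ln(18.9/1.98) = ln(1.667) / ln(9.545) = 0.5108 / 2.2561 = 0.2264

0.226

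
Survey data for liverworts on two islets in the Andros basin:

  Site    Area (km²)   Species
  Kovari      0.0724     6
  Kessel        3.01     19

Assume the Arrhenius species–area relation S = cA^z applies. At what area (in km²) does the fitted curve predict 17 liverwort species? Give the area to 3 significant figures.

z = ln(19/6) / ln(3.01/0.0724) = 1.1527 / 3.7275 = 0.3092
c = 6 / 0.0724^0.3092 = 6 / 0.444 = 13.51
A = (17/13.51)^(1/0.3092) ⇒ ln A = ln(1.258)/0.3092 = 0.7423
A = e^0.7423 ≈ 2.101 km²

2.10 km²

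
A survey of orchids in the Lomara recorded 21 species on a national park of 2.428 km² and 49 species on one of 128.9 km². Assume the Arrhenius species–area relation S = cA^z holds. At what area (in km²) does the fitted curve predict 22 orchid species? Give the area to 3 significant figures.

z = ln(49/21) / ln(128.9/2.428) = 0.8473 / 3.9720 = 0.2133
c = 21 / 2.428^0.2133 = 21 / 1.208 = 17.38
A = (22/17.38)^(1/0.2133) ⇒ ln A = ln(1.266)/0.2133 = 1.1051
A = e^1.1051 ≈ 3.02 km²

3.02 km²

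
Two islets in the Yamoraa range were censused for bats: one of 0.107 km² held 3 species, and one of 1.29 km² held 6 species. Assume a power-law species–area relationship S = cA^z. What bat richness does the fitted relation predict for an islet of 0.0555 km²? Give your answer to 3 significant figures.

2.50

z = ln(6/3) / ln(1.29/0.107) = 0.6931 / 2.4896 = 0.2784
c = 3 / 0.107^0.2784 = 3 / 0.5367 = 5.589
S₃ = 5.589 × 0.0555^0.2784 = 5.589 × 0.4471 ≈ 2.499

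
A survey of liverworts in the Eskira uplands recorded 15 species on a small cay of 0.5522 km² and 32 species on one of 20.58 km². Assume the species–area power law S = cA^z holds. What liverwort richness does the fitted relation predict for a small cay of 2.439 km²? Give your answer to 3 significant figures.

20.5

z = ln(32/15) / ln(20.58/0.5522) = 0.7577 / 3.6182 = 0.2094
c = 15 / 0.5522^0.2094 = 15 / 0.8831 = 16.99
S₃ = 16.99 × 2.439^0.2094 = 16.99 × 1.205 ≈ 20.47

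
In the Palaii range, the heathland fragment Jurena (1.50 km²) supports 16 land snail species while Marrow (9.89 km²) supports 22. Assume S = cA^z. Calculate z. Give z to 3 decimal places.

Taking logs: ln S = ln c + z ln A, so z = (ln S₂ − ln S₁)/(ln A₂ − ln A₁).
z = ln(22/16) / ln(9.89/1.5) = ln(1.375) / ln(6.593) = 0.3185 / 1.8861 = 0.1688

0.169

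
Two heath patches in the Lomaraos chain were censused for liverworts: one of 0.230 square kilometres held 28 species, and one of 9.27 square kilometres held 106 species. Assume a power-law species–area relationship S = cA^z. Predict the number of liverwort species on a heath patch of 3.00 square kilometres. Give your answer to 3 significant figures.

z = ln(106/28) / ln(9.27/0.23) = 1.3312 / 3.6965 = 0.3601
c = 28 / 0.23^0.3601 = 28 / 0.589 = 47.54
S₃ = 47.54 × 3^0.3601 = 47.54 × 1.485 ≈ 70.61

70.6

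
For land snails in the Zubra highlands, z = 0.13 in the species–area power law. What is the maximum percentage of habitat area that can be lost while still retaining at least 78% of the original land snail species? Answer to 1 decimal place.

85.2%

Need (A_new/A_old)^0.13 = 0.78, so A_new/A_old = 0.78^(1/0.13) = 0.78^7.692
ln(A_new/A_old) = ln 0.78 / 0.13 = -0.2485 / 0.13 = -1.9112
A_new/A_old = e^-1.9112 ≈ 0.1479
Fraction that can be lost = 1 − 0.1479 = 0.8521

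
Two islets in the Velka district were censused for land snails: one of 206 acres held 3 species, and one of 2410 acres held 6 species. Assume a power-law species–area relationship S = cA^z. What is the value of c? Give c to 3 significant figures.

z = ln(S₂/S₁) / ln(A₂/A₁) = ln(6/3) / ln(2410/206) = 0.6931 / 2.4595 = 0.2818
c = S₁ / A₁^z = 3 / 206^0.2818 = 3 / 4.489 = 0.6684

0.668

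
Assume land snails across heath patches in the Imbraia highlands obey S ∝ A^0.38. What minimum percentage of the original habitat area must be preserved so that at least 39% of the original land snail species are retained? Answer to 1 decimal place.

8.4%

Need (A_new/A_old)^0.38 = 0.39, so A_new/A_old = 0.39^(1/0.38) = 0.39^2.632
ln(A_new/A_old) = ln 0.39 / 0.38 = -0.9416 / 0.38 = -2.4779
A_new/A_old = e^-2.4779 ≈ 0.08392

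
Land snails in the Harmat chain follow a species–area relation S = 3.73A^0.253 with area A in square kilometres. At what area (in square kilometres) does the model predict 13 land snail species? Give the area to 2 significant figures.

140 square kilometres

13 = 3.73 × A^0.253  ⇒  A^0.253 = 13/3.73 = 3.485
ln A = ln(3.485) / 0.253 = 1.2485 / 0.253 = 4.9349
A = e^4.9349 ≈ 139.1 square kilometres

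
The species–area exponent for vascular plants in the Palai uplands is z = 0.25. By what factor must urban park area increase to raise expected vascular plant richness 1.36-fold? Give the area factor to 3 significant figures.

(A₂/A₁)^0.25 = 1.36, so A₂/A₁ = 1.36^(1/0.25) = 1.36^4
ln(A₂/A₁) = ln 1.36 / 0.25 = 0.3075 / 0.25 = 1.2299
A₂/A₁ = e^1.2299 ≈ 3.421

3.42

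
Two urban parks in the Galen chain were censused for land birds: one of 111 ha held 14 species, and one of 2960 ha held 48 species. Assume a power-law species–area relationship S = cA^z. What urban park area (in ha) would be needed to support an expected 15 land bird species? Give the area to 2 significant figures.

z = ln(48/14) / ln(2960/111) = 1.2321 / 3.2834 = 0.3753
c = 14 / 111^0.3753 = 14 / 5.855 = 2.391
A = (15/2.391)^(1/0.3753) ⇒ ln A = ln(6.273)/0.3753 = 4.8934
A = e^4.8934 ≈ 133.4 ha

130 ha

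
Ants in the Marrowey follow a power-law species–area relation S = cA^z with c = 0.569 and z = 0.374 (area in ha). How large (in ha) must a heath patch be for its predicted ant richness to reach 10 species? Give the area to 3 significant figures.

10 = 0.569 × A^0.374  ⇒  A^0.374 = 10/0.569 = 17.57
ln A = ln(17.57) / 0.374 = 2.8665 / 0.374 = 7.6643
A = e^7.6643 ≈ 2131 ha

2130 ha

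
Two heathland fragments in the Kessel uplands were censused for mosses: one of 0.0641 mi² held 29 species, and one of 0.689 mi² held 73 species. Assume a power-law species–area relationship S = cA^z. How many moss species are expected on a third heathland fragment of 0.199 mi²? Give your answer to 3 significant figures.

45.0

z = ln(73/29) / ln(0.689/0.0641) = 0.9232 / 2.3748 = 0.3887
c = 29 / 0.0641^0.3887 = 29 / 0.3437 = 84.37
S₃ = 84.37 × 0.199^0.3887 = 84.37 × 0.5339 ≈ 45.05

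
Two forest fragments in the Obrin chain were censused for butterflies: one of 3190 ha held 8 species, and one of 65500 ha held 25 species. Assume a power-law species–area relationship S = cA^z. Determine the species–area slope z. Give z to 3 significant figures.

Taking logs: ln S = ln c + z ln A, so z = (ln S₂ − ln S₁)/(ln A₂ − ln A₁).
z = ln(25/8) / ln(65500/3190) = ln(3.125) / ln(20.53) = 1.1394 / 3.0220 = 0.3770

0.377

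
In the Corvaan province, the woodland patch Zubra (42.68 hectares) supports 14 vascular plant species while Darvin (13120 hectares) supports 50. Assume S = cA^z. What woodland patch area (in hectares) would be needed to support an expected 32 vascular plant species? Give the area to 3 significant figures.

1760 hectares

z = ln(50/14) / ln(13120/42.68) = 1.2730 / 5.7282 = 0.2222
c = 14 / 42.68^0.2222 = 14 / 2.303 = 6.079
A = (32/6.079)^(1/0.2222) ⇒ ln A = ln(5.264)/0.2222 = 7.4737
A = e^7.4737 ≈ 1761 hectares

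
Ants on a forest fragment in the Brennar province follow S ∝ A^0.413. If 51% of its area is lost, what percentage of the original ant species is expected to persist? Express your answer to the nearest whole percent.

74%

S_new/S_old = (A_new/A_old)^z = 0.49^0.413
= exp(0.413 × ln 0.49) = exp(0.413 × -0.7133) = exp(-0.2946) ≈ 0.7448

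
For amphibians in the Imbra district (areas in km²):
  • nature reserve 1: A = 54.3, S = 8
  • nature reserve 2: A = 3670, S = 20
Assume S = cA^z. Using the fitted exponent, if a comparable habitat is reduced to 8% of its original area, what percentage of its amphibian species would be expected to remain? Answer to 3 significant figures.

57.7%

z = ln(20/8) / ln(3670/54.3) = 0.9163 / 4.2134 = 0.2175
S_new/S_old = (A_new/A_old)^z = 0.08^0.2175 = exp(0.2175 × -2.5257) = 0.5774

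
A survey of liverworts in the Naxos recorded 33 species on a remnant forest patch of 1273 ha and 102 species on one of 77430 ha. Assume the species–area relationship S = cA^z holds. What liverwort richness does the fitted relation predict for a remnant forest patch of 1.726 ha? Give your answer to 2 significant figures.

5.4

z = ln(102/33) / ln(77430/1273) = 1.1285 / 4.1080 = 0.2747
c = 33 / 1273^0.2747 = 33 / 7.127 = 4.63
S₃ = 4.63 × 1.726^0.2747 = 4.63 × 1.162 ≈ 5.379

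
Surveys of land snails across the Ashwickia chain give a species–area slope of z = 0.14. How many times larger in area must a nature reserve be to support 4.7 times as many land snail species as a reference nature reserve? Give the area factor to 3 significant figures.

63200

(A₂/A₁)^0.14 = 4.7, so A₂/A₁ = 4.7^(1/0.14) = 4.7^7.143
ln(A₂/A₁) = ln 4.7 / 0.14 = 1.5476 / 0.14 = 11.0540
A₂/A₁ = e^11.0540 ≈ 63197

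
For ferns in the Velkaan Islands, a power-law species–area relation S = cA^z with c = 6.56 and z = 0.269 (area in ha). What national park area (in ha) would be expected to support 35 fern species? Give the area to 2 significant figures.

500 ha

35 = 6.56 × A^0.269  ⇒  A^0.269 = 35/6.56 = 5.335
ln A = ln(5.335) / 0.269 = 1.6744 / 0.269 = 6.2244
A = e^6.2244 ≈ 504.9 ha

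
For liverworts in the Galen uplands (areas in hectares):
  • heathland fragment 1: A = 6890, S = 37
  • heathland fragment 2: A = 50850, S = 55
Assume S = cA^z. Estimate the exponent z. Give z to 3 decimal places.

0.198

Taking logs: ln S = ln c + z ln A, so z = (ln S₂ − ln S₁)/(ln A₂ − ln A₁).
z = ln(55/37) / ln(50850/6890) = ln(1.486) / ln(7.38) = 0.3964 / 1.9988 = 0.1983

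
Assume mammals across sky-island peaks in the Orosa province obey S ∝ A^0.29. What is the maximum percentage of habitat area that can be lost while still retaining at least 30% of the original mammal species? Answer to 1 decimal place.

98.4%

Need (A_new/A_old)^0.29 = 0.3, so A_new/A_old = 0.3^(1/0.29) = 0.3^3.448
ln(A_new/A_old) = ln 0.3 / 0.29 = -1.2040 / 0.29 = -4.1516
A_new/A_old = e^-4.1516 ≈ 0.01574
Fraction that can be lost = 1 − 0.01574 = 0.9843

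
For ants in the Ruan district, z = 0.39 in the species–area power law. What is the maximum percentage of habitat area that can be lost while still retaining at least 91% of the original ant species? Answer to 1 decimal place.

Need (A_new/A_old)^0.39 = 0.91, so A_new/A_old = 0.91^(1/0.39) = 0.91^2.564
ln(A_new/A_old) = ln 0.91 / 0.39 = -0.0943 / 0.39 = -0.2418
A_new/A_old = e^-0.2418 ≈ 0.7852
Fraction that can be lost = 1 − 0.7852 = 0.2148

21.5%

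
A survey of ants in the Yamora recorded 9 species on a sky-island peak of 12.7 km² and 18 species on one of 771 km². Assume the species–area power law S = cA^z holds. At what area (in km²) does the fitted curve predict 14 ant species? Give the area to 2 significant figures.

170 km²

z = ln(18/9) / ln(771/12.7) = 0.6931 / 4.1061 = 0.1688
c = 9 / 12.7^0.1688 = 9 / 1.536 = 5.86
A = (14/5.86)^(1/0.1688) ⇒ ln A = ln(2.389)/0.1688 = 5.1589
A = e^5.1589 ≈ 174 km²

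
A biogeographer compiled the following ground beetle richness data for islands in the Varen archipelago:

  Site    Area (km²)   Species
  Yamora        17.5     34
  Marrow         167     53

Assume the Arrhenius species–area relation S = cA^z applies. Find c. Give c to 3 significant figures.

19.4

z = ln(S₂/S₁) / ln(A₂/A₁) = ln(53/34) / ln(167/17.5) = 0.4439 / 2.2558 = 0.1968
c = S₁ / A₁^z = 34 / 17.5^0.1968 = 34 / 1.756 = 19.36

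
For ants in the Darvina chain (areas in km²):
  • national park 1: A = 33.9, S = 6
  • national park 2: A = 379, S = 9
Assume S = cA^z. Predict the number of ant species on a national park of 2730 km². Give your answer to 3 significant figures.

z = ln(9/6) / ln(379/33.9) = 0.4055 / 2.4141 = 0.1680
c = 6 / 33.9^0.1680 = 6 / 1.807 = 3.32
S₃ = 3.32 × 2730^0.1680 = 3.32 × 3.777 ≈ 12.54

12.5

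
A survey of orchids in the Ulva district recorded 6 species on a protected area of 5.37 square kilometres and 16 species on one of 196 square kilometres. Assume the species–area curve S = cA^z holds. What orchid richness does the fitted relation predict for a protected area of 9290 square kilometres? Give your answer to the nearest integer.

46

z = ln(16/6) / ln(196/5.37) = 0.9808 / 3.5973 = 0.2727
c = 6 / 5.37^0.2727 = 6 / 1.581 = 3.794
S₃ = 3.794 × 9290^0.2727 = 3.794 × 12.08 ≈ 45.82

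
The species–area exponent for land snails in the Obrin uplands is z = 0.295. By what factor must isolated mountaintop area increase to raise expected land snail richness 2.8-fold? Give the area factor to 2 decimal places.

(A₂/A₁)^0.295 = 2.8, so A₂/A₁ = 2.8^(1/0.295) = 2.8^3.39
ln(A₂/A₁) = ln 2.8 / 0.295 = 1.0296 / 0.295 = 3.4902
A₂/A₁ = e^3.4902 ≈ 32.79

32.79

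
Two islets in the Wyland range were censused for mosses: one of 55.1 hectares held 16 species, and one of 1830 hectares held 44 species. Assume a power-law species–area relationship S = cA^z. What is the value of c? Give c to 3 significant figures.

5.03

z = ln(S₂/S₁) / ln(A₂/A₁) = ln(44/16) / ln(1830/55.1) = 1.0116 / 3.5029 = 0.2888
c = S₁ / A₁^z = 16 / 55.1^0.2888 = 16 / 3.183 = 5.027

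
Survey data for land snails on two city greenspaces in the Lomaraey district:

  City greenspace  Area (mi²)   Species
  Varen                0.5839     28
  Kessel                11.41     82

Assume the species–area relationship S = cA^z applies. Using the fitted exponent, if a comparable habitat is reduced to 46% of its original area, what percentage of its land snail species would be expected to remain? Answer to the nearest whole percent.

76%

z = ln(82/28) / ln(11.41/0.5839) = 1.0745 / 2.9725 = 0.3615
S_new/S_old = (A_new/A_old)^z = 0.46^0.3615 = exp(0.3615 × -0.7765) = 0.7553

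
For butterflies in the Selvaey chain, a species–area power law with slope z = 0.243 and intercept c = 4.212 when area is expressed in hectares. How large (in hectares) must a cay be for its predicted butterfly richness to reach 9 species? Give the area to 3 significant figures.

9 = 4.212 × A^0.243  ⇒  A^0.243 = 9/4.212 = 2.137
ln A = ln(2.137) / 0.243 = 0.7593 / 0.243 = 3.1246
A = e^3.1246 ≈ 22.75 hectares

22.8 hectares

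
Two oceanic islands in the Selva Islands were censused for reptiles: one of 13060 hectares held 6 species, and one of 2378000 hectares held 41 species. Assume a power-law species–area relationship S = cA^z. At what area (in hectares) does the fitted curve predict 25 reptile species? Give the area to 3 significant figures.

623000 hectares

z = ln(41/6) / ln(2378000/13060) = 1.9218 / 5.2045 = 0.3693
c = 6 / 13060^0.3693 = 6 / 33.1 = 0.1813
A = (25/0.1813)^(1/0.3693) ⇒ ln A = ln(137.9)/0.3693 = 13.3421
A = e^13.3421 ≈ 622864 hectares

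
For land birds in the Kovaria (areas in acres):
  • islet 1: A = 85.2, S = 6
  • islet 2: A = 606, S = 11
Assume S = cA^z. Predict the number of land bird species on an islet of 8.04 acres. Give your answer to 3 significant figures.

z = ln(11/6) / ln(606/85.2) = 0.6061 / 1.9619 = 0.3090
c = 6 / 85.2^0.3090 = 6 / 3.948 = 1.52
S₃ = 1.52 × 8.04^0.3090 = 1.52 × 1.904 ≈ 2.893

2.89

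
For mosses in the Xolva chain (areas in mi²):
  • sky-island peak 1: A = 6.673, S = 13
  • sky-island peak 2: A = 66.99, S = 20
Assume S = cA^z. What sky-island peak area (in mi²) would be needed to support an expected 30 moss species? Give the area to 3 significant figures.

587 mi²

z = ln(20/13) / ln(66.99/6.673) = 0.4308 / 2.3065 = 0.1868
c = 13 / 6.673^0.1868 = 13 / 1.425 = 9.12
A = (30/9.12)^(1/0.1868) ⇒ ln A = ln(3.29)/0.1868 = 6.3755
A = e^6.3755 ≈ 587.3 mi²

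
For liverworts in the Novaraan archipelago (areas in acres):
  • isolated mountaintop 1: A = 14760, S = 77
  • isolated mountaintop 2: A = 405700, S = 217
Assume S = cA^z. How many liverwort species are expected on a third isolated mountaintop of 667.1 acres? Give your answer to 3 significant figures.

z = ln(217/77) / ln(405700/14760) = 1.0361 / 3.3137 = 0.3127
c = 77 / 14760^0.3127 = 77 / 20.12 = 3.828
S₃ = 3.828 × 667.1^0.3127 = 3.828 × 7.639 ≈ 29.24

29.2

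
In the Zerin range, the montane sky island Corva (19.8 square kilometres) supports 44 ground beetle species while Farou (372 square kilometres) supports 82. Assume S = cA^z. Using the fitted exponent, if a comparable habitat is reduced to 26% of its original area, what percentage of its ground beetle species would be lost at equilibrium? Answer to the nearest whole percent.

25%

z = ln(82/44) / ln(372/19.8) = 0.6225 / 2.9332 = 0.2122
S_new/S_old = (A_new/A_old)^z = 0.26^0.2122 = exp(0.2122 × -1.3471) = 0.7513
Fraction lost = 1 − 0.7513 = 0.2487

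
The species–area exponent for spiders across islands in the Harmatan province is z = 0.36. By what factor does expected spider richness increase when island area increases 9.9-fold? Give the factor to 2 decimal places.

2.28

S₂/S₁ = (A₂/A₁)^z = 9.9^0.36
ln(S₂/S₁) = 0.36 × ln 9.9 = 0.36 × 2.2925 = 0.8253
S₂/S₁ = e^0.8253 ≈ 2.283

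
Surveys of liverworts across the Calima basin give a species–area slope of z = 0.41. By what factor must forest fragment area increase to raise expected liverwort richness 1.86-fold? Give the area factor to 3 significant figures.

4.54

(A₂/A₁)^0.41 = 1.86, so A₂/A₁ = 1.86^(1/0.41) = 1.86^2.439
ln(A₂/A₁) = ln 1.86 / 0.41 = 0.6206 / 0.41 = 1.5136
A₂/A₁ = e^1.5136 ≈ 4.543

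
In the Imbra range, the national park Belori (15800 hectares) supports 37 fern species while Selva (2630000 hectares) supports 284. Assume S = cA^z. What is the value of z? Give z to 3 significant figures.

Taking logs: ln S = ln c + z ln A, so z = (ln S₂ − ln S₁)/(ln A₂ − ln A₁).
z = ln(284/37) / ln(2630000/15800) = ln(7.676) / ln(166.5) = 2.0381 / 5.1147 = 0.3985

0.398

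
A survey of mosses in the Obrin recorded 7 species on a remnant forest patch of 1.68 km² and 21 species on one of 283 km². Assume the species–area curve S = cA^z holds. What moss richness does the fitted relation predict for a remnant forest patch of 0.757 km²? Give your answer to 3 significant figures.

z = ln(21/7) / ln(283/1.68) = 1.0986 / 5.1267 = 0.2143
c = 7 / 1.68^0.2143 = 7 / 1.118 = 6.263
S₃ = 6.263 × 0.757^0.2143 = 6.263 × 0.9421 ≈ 5.901

5.90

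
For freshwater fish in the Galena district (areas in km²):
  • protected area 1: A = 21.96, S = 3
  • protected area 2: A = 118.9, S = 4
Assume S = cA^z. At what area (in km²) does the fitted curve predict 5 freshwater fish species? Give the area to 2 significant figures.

z = ln(4/3) / ln(118.9/21.96) = 0.2877 / 1.6891 = 0.1703
c = 3 / 21.96^0.1703 = 3 / 1.692 = 1.773
A = (5/1.773)^(1/0.1703) ⇒ ln A = ln(2.821)/0.1703 = 6.0884
A = e^6.0884 ≈ 440.7 km²

440 km²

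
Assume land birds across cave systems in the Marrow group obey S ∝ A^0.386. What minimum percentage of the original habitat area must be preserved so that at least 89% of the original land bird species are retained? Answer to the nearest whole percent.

74%

Need (A_new/A_old)^0.386 = 0.89, so A_new/A_old = 0.89^(1/0.386) = 0.89^2.591
ln(A_new/A_old) = ln 0.89 / 0.386 = -0.1165 / 0.386 = -0.3019
A_new/A_old = e^-0.3019 ≈ 0.7394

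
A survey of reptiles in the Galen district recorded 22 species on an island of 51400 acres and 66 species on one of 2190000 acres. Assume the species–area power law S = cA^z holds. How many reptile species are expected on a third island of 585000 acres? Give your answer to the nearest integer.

z = ln(66/22) / ln(2190000/51400) = 1.0986 / 3.7520 = 0.2928
c = 22 / 51400^0.2928 = 22 / 23.96 = 0.9184
S₃ = 0.9184 × 585000^0.2928 = 0.9184 × 48.83 ≈ 44.84

45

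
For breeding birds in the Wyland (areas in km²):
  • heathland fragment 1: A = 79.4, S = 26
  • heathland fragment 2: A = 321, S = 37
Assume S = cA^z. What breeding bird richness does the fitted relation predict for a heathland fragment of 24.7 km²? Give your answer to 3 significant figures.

z = ln(37/26) / ln(321/79.4) = 0.3528 / 1.3969 = 0.2526
c = 26 / 79.4^0.2526 = 26 / 3.019 = 8.613
S₃ = 8.613 × 24.7^0.2526 = 8.613 × 2.248 ≈ 19.36

19.4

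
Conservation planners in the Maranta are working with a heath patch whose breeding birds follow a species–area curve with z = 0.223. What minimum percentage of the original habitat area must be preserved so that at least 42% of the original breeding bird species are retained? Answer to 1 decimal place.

2.0%

Need (A_new/A_old)^0.223 = 0.42, so A_new/A_old = 0.42^(1/0.223) = 0.42^4.484
ln(A_new/A_old) = ln 0.42 / 0.223 = -0.8675 / 0.223 = -3.8901
A_new/A_old = e^-3.8901 ≈ 0.02044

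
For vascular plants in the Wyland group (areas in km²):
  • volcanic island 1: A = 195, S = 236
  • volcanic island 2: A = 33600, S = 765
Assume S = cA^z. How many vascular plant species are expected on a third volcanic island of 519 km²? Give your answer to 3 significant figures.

295

z = ln(765/236) / ln(33600/195) = 1.1760 / 5.1493 = 0.2284
c = 236 / 195^0.2284 = 236 / 3.334 = 70.78
S₃ = 70.78 × 519^0.2284 = 70.78 × 4.17 ≈ 295.1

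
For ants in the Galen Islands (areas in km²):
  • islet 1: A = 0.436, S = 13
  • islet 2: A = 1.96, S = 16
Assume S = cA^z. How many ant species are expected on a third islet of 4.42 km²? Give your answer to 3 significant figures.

17.9

z = ln(16/13) / ln(1.96/0.436) = 0.2076 / 1.5031 = 0.1381
c = 13 / 0.436^0.1381 = 13 / 0.8917 = 14.58
S₃ = 14.58 × 4.42^0.1381 = 14.58 × 1.228 ≈ 17.9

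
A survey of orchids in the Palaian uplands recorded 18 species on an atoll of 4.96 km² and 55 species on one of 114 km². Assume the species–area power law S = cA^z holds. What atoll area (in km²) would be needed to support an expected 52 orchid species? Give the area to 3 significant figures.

97.4 km²

z = ln(55/18) / ln(114/4.96) = 1.1170 / 3.1348 = 0.3563
c = 18 / 4.96^0.3563 = 18 / 1.769 = 10.17
A = (52/10.17)^(1/0.3563) ⇒ ln A = ln(5.111)/0.3563 = 4.5788
A = e^4.5788 ≈ 97.4 km²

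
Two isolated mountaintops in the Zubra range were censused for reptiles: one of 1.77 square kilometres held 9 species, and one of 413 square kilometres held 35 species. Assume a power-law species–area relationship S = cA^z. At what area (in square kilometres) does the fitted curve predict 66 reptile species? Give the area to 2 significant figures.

5300 square kilometres

z = ln(35/9) / ln(413/1.77) = 1.3581 / 5.4525 = 0.2491
c = 9 / 1.77^0.2491 = 9 / 1.153 = 7.807
A = (66/7.807)^(1/0.2491) ⇒ ln A = ln(8.454)/0.2491 = 8.5700
A = e^8.5700 ≈ 5271 square kilometres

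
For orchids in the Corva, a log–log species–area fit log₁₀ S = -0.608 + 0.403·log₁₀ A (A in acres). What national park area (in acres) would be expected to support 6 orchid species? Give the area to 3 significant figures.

2750 acres

6 = 0.2466 × A^0.403  ⇒  A^0.403 = 6/0.2466 = 24.33
ln A = ln(24.33) / 0.403 = 3.1917 / 0.403 = 7.9199
A = e^7.9199 ≈ 2752 acres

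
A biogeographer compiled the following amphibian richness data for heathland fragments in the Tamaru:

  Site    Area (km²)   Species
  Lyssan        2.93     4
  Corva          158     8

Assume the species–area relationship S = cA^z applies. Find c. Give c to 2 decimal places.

3.32

z = ln(S₂/S₁) / ln(A₂/A₁) = ln(8/4) / ln(158/2.93) = 0.6931 / 3.9876 = 0.1738
c = S₁ / A₁^z = 4 / 2.93^0.1738 = 4 / 1.205 = 3.318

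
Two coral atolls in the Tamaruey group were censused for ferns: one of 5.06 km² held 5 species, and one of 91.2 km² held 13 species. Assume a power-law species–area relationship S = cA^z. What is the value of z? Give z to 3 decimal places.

Taking logs: ln S = ln c + z ln A, so z = (ln S₂ − ln S₁)/(ln A₂ − ln A₁).
z = ln(13/5) / ln(91.2/5.06) = ln(2.6) / ln(18.02) = 0.9555 / 2.8917 = 0.3304

0.330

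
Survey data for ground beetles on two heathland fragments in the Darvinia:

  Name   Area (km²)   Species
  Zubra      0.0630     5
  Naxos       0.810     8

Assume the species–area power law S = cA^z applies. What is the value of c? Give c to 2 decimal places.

z = ln(S₂/S₁) / ln(A₂/A₁) = ln(8/5) / ln(0.81/0.063) = 0.4700 / 2.5539 = 0.1840
c = S₁ / A₁^z = 5 / 0.063^0.1840 = 5 / 0.6012 = 8.316

8.32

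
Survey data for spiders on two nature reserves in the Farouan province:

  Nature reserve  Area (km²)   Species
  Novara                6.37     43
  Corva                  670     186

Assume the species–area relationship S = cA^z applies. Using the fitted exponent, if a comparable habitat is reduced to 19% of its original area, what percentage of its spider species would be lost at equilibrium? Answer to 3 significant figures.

z = ln(186/43) / ln(670/6.37) = 1.4645 / 4.6557 = 0.3146
S_new/S_old = (A_new/A_old)^z = 0.19^0.3146 = exp(0.3146 × -1.6607) = 0.5931
Fraction lost = 1 − 0.5931 = 0.4069

40.7%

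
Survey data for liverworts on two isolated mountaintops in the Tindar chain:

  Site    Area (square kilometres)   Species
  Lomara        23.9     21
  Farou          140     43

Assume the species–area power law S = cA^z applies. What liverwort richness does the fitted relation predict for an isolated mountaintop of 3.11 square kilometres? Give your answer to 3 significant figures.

9.19

z = ln(43/21) / ln(140/23.9) = 0.7167 / 1.7678 = 0.4054
c = 21 / 23.9^0.4054 = 21 / 3.621 = 5.8
S₃ = 5.8 × 3.11^0.4054 = 5.8 × 1.584 ≈ 9.187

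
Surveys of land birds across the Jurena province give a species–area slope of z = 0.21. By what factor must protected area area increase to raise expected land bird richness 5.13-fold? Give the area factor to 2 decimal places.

2407.19

(A₂/A₁)^0.21 = 5.13, so A₂/A₁ = 5.13^(1/0.21) = 5.13^4.762
ln(A₂/A₁) = ln 5.13 / 0.21 = 1.6351 / 0.21 = 7.7862
A₂/A₁ = e^7.7862 ≈ 2407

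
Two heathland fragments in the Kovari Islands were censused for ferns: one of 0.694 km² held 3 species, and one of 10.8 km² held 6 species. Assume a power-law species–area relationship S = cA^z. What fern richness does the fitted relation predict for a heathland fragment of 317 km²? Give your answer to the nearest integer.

z = ln(6/3) / ln(10.8/0.694) = 0.6931 / 2.7448 = 0.2525
c = 3 / 0.694^0.2525 = 3 / 0.9119 = 3.29
S₃ = 3.29 × 317^0.2525 = 3.29 × 4.281 ≈ 14.09

14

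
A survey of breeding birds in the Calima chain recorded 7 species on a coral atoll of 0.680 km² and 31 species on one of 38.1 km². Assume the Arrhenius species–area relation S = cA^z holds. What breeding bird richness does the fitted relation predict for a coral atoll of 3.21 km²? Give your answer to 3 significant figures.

z = ln(31/7) / ln(38.1/0.68) = 1.4881 / 4.0259 = 0.3696
c = 7 / 0.68^0.3696 = 7 / 0.8671 = 8.072
S₃ = 8.072 × 3.21^0.3696 = 8.072 × 1.539 ≈ 12.42

12.4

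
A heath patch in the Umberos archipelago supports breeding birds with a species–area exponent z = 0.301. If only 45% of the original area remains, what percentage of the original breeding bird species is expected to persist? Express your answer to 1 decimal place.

78.6%

S_new/S_old = (A_new/A_old)^z = 0.45^0.301
= exp(0.301 × ln 0.45) = exp(0.301 × -0.7985) = exp(-0.2404) ≈ 0.7864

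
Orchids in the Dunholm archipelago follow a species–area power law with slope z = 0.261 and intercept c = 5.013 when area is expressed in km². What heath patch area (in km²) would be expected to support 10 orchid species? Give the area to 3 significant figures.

10 = 5.013 × A^0.261  ⇒  A^0.261 = 10/5.013 = 1.995
ln A = ln(1.995) / 0.261 = 0.6906 / 0.261 = 2.6458
A = e^2.6458 ≈ 14.09 km²

14.1 km²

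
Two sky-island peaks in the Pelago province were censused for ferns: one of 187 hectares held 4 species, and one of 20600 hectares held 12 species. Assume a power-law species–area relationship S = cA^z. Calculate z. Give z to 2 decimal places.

Taking logs: ln S = ln c + z ln A, so z = (ln S₂ − ln S₁)/(ln A₂ − ln A₁).
z = ln(12/4) / ln(20600/187) = ln(3) / ln(110.2) = 1.0986 / 4.7019 = 0.2337

0.23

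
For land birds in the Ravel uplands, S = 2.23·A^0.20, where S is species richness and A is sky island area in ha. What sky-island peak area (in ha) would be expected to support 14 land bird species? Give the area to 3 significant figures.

9750 ha

14 = 2.23 × A^0.2  ⇒  A^0.2 = 14/2.23 = 6.278
ln A = ln(6.278) / 0.2 = 1.8371 / 0.2 = 9.1853
A = e^9.1853 ≈ 9752 ha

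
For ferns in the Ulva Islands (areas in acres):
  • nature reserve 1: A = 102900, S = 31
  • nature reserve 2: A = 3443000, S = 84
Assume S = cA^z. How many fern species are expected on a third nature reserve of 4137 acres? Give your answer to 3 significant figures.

z = ln(84/31) / ln(3443000/102900) = 0.9968 / 3.5103 = 0.2840
c = 31 / 102900^0.2840 = 31 / 26.51 = 1.169
S₃ = 1.169 × 4137^0.2840 = 1.169 × 10.64 ≈ 12.45

12.4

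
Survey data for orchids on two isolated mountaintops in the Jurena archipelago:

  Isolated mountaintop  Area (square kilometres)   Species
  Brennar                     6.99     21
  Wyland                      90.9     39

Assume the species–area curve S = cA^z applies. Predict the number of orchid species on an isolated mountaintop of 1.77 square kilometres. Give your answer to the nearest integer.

15

z = ln(39/21) / ln(90.9/6.99) = 0.6190 / 2.5653 = 0.2413
c = 21 / 6.99^0.2413 = 21 / 1.599 = 13.14
S₃ = 13.14 × 1.77^0.2413 = 13.14 × 1.148 ≈ 15.08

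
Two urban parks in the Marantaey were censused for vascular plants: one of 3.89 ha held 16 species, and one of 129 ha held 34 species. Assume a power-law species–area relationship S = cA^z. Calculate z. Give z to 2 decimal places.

0.22

Taking logs: ln S = ln c + z ln A, so z = (ln S₂ − ln S₁)/(ln A₂ − ln A₁).
z = ln(34/16) / ln(129/3.89) = ln(2.125) / ln(33.16) = 0.7538 / 3.5014 = 0.2153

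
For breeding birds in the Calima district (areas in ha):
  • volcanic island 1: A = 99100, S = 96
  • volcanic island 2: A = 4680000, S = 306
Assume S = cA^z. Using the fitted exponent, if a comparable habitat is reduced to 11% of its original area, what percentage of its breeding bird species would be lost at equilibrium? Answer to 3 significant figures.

z = ln(306/96) / ln(4680000/99100) = 1.1592 / 3.8549 = 0.3007
S_new/S_old = (A_new/A_old)^z = 0.11^0.3007 = exp(0.3007 × -2.2073) = 0.5149
Fraction lost = 1 − 0.5149 = 0.4851

48.5%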